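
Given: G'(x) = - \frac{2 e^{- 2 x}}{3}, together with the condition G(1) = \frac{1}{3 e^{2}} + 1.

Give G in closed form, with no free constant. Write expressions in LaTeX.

G(x) = \frac{\left(3 e^{2 x} + 1\right) e^{- 2 x}}{3}

A candidate passes only if d/dx[G] lands on the given G'(x) exactly.
A general antiderivative is \frac{e^{- 2 x}}{3} + C.
The condition gives C = \frac{1}{3 e^{2}} + 1 - (\frac{1}{3 e^{2}}) = 1.
So G(x) = \frac{\left(3 e^{2 x} + 1\right) e^{- 2 x}}{3}.
Check: d/dx[\frac{\left(3 e^{2 x} + 1\right) e^{- 2 x}}{3}] = - \frac{2 e^{- 2 x}}{3} = G'(x).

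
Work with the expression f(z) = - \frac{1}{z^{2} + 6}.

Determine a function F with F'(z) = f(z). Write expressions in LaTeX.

Check any antiderivative F(z) by computing F'(z) and comparing it with f(z).
Check: d/dz[- \frac{\sqrt{6} \operatorname{atan}{\left(\frac{\sqrt{6} z}{6} \right)}}{6}] = - \frac{1}{z^{2} + 6} = f(z).

An antiderivative is F(z) = - \frac{\sqrt{6} \operatorname{atan}{\left(\frac{\sqrt{6} z}{6} \right)}}{6}.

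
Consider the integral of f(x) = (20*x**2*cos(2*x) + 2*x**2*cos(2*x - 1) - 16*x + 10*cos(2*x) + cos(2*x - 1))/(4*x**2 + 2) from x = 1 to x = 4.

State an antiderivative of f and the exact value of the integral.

For F(x) to be correct the identity F'(x) - f(x) = 0 must hold.
F(x) = -2*log(2*x**2 + 1) + 5*sin(2*x)/2 + sin(2*x - 1)/4 is an antiderivative of f.
Check: d/dx[-2*log(2*x**2 + 1) + 5*sin(2*x)/2 + sin(2*x - 1)/4] = (20*x**2*cos(2*x) + 2*x**2*cos(2*x - 1) - 16*x + 10*cos(2*x) + cos(2*x - 1))/(4*x**2 + 2) = f(x).
F(4) = -2*log(33) + sin(7)/4 + 5*sin(8)/2; F(1) = -2*log(3) + sin(1)/4 + 5*sin(2)/2.
Integral = F(4) - F(1) = -2*log(33) - 5*sin(2)/2 - sin(1)/4 + sin(7)/4 + 2*log(3) + 5*sin(8)/2.

Antiderivative: F(x) = -2*log(2*x**2 + 1) + 5*sin(2*x)/2 + sin(2*x - 1)/4; value = -2*log(33) - 5*sin(2)/2 - sin(1)/4 + sin(7)/4 + 2*log(3) + 5*sin(8)/2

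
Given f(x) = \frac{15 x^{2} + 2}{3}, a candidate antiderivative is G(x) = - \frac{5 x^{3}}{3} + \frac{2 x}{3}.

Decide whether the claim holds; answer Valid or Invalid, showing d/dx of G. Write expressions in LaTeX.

d/dx[G] = \frac{2}{3} - 5 x^{2}
d/dx[G] - f(x) = - 10 x^{2} != 0.

Invalid: d/dx[G] - f = - 10 x^{2}, which is not 0.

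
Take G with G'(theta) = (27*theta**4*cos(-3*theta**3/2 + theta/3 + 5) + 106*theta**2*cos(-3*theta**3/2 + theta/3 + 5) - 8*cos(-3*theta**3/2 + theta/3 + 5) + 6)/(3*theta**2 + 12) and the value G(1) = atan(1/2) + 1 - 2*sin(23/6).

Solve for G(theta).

For G(theta) to be correct, d/dtheta[G] must agree with the stated G'(theta) identically.
A general antiderivative is -2*sin(-3*theta**3/2 + theta/3 + 5) + atan(theta/2) + C.
The condition gives C = atan(1/2) + 1 - 2*sin(23/6) - (atan(1/2) - 2*sin(23/6)) = 1.
So G(theta) = -2*sin(-3*theta**3/2 + theta/3 + 5) + atan(theta/2) + 1.
Check: d/dtheta[-2*sin(-3*theta**3/2 + theta/3 + 5) + atan(theta/2) + 1] = (27*theta**4*cos(-3*theta**3/2 + theta/3 + 5) + 106*theta**2*cos(-3*theta**3/2 + theta/3 + 5) - 8*cos(-3*theta**3/2 + theta/3 + 5) + 6)/(3*theta**2 + 12) = G'(theta).

G(theta) = -2*sin(-3*theta**3/2 + theta/3 + 5) + atan(theta/2) + 1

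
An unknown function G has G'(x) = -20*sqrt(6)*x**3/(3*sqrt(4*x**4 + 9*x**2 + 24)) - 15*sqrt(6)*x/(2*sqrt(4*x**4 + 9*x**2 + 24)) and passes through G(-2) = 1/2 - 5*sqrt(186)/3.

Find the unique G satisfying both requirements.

G(x) = 1/2 - 5*sqrt(2*x**4/3 + 3*x**2/2 + 4)

G'(x) matches the chain-rule pattern g'(h)*h' with inner function h(x) = 2*x**4/3 + 3*x**2/2 + 4; substituting u = h(x) collapses the integral.
A general antiderivative is -5*sqrt(2*x**4/3 + 3*x**2/2 + 4) + C.
The condition gives C = 1/2 - 5*sqrt(186)/3 - (-5*sqrt(186)/3) = 1/2.
So G(x) = 1/2 - 5*sqrt(2*x**4/3 + 3*x**2/2 + 4).
Check: d/dx[1/2 - 5*sqrt(2*x**4/3 + 3*x**2/2 + 4)] = (-40*sqrt(6)*x**3 - 45*sqrt(6)*x)/(6*sqrt(4*x**4 + 9*x**2 + 24)), which equals G'(x).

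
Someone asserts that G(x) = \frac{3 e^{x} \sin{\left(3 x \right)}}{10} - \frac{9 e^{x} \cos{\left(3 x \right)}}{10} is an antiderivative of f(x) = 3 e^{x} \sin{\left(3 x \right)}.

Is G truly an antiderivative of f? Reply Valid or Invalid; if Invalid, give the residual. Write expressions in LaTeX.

d/dx[G] = 3 e^{x} \sin{\left(3 x \right)}
This equals f(x) exactly, so the claim holds.

Valid. The derivative of G reproduces f.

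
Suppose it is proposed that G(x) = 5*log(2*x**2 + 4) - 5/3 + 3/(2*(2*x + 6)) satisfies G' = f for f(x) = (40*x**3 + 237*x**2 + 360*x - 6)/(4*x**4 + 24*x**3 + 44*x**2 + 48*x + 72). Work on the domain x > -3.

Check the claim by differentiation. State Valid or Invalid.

Valid - the claim checks out under differentiation.

d/dx[G] = (40*x**3 + 237*x**2 + 360*x - 6)/(4*x**4 + 24*x**3 + 44*x**2 + 48*x + 72)
This equals f(x) exactly, so the claim holds.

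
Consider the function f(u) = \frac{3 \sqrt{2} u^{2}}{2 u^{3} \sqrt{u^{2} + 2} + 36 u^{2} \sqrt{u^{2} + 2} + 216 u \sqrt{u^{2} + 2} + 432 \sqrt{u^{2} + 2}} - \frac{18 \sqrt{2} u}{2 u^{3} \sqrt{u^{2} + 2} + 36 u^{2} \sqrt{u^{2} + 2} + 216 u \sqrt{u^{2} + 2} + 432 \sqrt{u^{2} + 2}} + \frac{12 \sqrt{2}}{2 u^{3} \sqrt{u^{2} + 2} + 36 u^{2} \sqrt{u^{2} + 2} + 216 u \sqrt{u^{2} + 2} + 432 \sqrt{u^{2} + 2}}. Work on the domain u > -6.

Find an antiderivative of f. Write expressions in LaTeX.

f has the shape v'r + vr' for v = - \frac{3 \sqrt{2 u^{2} + 4}}{2} and r = \frac{1}{\left(u + 6\right)^{2}} — it is the derivative of the product v*r.
Check: d/du[- \frac{3 \sqrt{2} \sqrt{u^{2} + 2}}{2 u^{2} + 24 u + 72}] = \frac{3 \sqrt{2} u^{2} - 18 \sqrt{2} u + 12 \sqrt{2}}{2 u^{3} \sqrt{u^{2} + 2} + 36 u^{2} \sqrt{u^{2} + 2} + 216 u \sqrt{u^{2} + 2} + 432 \sqrt{u^{2} + 2}}, which equals f(u).

An antiderivative is F(u) = - \frac{3 \sqrt{2} \sqrt{u^{2} + 2}}{2 u^{2} + 24 u + 72}.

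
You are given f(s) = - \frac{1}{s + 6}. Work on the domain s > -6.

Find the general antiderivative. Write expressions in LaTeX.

F(s) = - \log{\left(s + 6 \right)} + C

Any candidate F(s) must reproduce f(s) exactly when differentiated.
Check: d/ds[- \log{\left(s + 6 \right)}] = - \frac{1}{s + 6} = f(s).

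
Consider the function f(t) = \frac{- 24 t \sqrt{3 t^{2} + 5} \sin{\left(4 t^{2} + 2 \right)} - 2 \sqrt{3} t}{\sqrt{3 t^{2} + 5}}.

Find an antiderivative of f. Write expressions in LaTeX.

An antiderivative is F(t) = \frac{- 2 \sqrt{3} \sqrt{3 t^{2} + 5} + 9 \cos{\left(4 t^{2} + 2 \right)}}{3}.

An antiderivative F(t) passes only if d/dt[F] lands on f(t) exactly.
Check: d/dt[\frac{- 2 \sqrt{3} \sqrt{3 t^{2} + 5} + 9 \cos{\left(4 t^{2} + 2 \right)}}{3}] = \frac{- 24 t \sqrt{3 t^{2} + 5} \sin{\left(4 t^{2} + 2 \right)} - 2 \sqrt{3} t}{\sqrt{3 t^{2} + 5}} = f(t).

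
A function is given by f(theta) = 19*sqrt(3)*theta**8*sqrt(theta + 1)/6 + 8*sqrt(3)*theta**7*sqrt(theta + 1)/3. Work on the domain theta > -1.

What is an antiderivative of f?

Recognize the product-rule pattern: f = u'v + uv' with u = theta**8/9, v = (3*theta + 3)**(3/2), so integration by parts undoes it.
Check: d/dtheta[theta**8*(3*theta + 3)**(3/2)/9] = 19*sqrt(3)*theta**8*sqrt(theta + 1)/6 + 8*sqrt(3)*theta**7*sqrt(theta + 1)/3 = f(theta).

An antiderivative is F(theta) = theta**8*(3*theta + 3)**(3/2)/9.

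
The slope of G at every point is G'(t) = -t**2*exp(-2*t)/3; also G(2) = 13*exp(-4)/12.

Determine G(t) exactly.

G(t) = (2*t**2 + 2*t + 1)*exp(-2*t)/12

Recognize the product-rule pattern: G'(t) = u'v + uv' with u = t**2/6 + t/6 + 1/12, v = exp(-2*t), so integration by parts undoes it.
A general antiderivative is (2*t**2 + 2*t + 1)*exp(-2*t)/12 + C.
The condition gives C = 13*exp(-4)/12 - (13*exp(-4)/12) = 0.
So G(t) = (2*t**2 + 2*t + 1)*exp(-2*t)/12.
Check: d/dt[(2*t**2 + 2*t + 1)*exp(-2*t)/12] = -t**2*exp(-2*t)/3 = G'(t).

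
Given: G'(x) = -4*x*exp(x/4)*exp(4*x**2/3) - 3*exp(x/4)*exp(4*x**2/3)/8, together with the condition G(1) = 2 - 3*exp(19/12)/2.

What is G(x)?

G'(x) matches the chain-rule pattern g'(h)*h' with inner function h(x) = 4*x**2/3 + x/4; substituting u = h(x) collapses the integral.
A general antiderivative is -3*exp(4*x**2/3 + x/4)/2 + C.
The condition gives C = 2 - 3*exp(19/12)/2 - (-3*exp(19/12)/2) = 2.
So G(x) = -3*exp(x/4)*exp(4*x**2/3)/2 + 2.
Check: d/dx[-3*exp(x/4)*exp(4*x**2/3)/2 + 2] = -4*x*exp(x/4)*exp(4*x**2/3) - 3*exp(x/4)*exp(4*x**2/3)/8 = G'(x).

G(x) = -3*exp(x/4)*exp(4*x**2/3)/2 + 2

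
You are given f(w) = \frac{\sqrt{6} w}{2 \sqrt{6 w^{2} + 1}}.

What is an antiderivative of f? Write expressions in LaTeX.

An antiderivative is F(w) = \frac{\sqrt{4 w^{2} + \frac{2}{3}}}{4}.

f matches the chain-rule pattern g'(h)*h' with inner function h(w) = 4 w^{2} + \frac{2}{3}; substituting u = h(w) collapses the integral.
Check: d/dw[\frac{\sqrt{4 w^{2} + \frac{2}{3}}}{4}] = \frac{\sqrt{6} w}{2 \sqrt{6 w^{2} + 1}} = f(w).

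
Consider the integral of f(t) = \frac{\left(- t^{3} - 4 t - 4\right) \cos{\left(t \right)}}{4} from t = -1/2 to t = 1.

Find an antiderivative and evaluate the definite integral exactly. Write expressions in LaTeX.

Antiderivative: F(t) = - \frac{t^{3} \sin{\left(t \right)}}{4} - \frac{3 t^{2} \cos{\left(t \right)}}{4} + \frac{t \sin{\left(t \right)}}{2} - \sin{\left(t \right)} + \frac{\cos{\left(t \right)}}{2}; value = - \frac{3 \sin{\left(1 \right)}}{4} - \frac{39 \sin{\left(\frac{1}{2} \right)}}{32} - \frac{5 \cos{\left(\frac{1}{2} \right)}}{16} - \frac{\cos{\left(1 \right)}}{4}

For F(t) to be correct the identity F'(t) - f(t) = 0 must hold.
F(t) = - \frac{t^{3} \sin{\left(t \right)}}{4} - \frac{3 t^{2} \cos{\left(t \right)}}{4} + \frac{t \sin{\left(t \right)}}{2} - \sin{\left(t \right)} + \frac{\cos{\left(t \right)}}{2} is an antiderivative of f.
Check: d/dt[- \frac{t^{3} \sin{\left(t \right)}}{4} - \frac{3 t^{2} \cos{\left(t \right)}}{4} + \frac{t \sin{\left(t \right)}}{2} - \sin{\left(t \right)} + \frac{\cos{\left(t \right)}}{2}] = - \frac{t^{3} \cos{\left(t \right)}}{4} - t \cos{\left(t \right)} - \cos{\left(t \right)}, which equals f(t).
F(1) = - \frac{3 \sin{\left(1 \right)}}{4} - \frac{\cos{\left(1 \right)}}{4}; F(-1/2) = \frac{5 \cos{\left(\frac{1}{2} \right)}}{16} + \frac{39 \sin{\left(\frac{1}{2} \right)}}{32}.
Integral = F(1) - F(-1/2) = - \frac{3 \sin{\left(1 \right)}}{4} - \frac{39 \sin{\left(\frac{1}{2} \right)}}{32} - \frac{5 \cos{\left(\frac{1}{2} \right)}}{16} - \frac{\cos{\left(1 \right)}}{4}.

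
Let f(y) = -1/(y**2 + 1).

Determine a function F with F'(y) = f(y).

An antiderivative is F(y) = -atan(y).

Any candidate F(y) must reproduce f(y) exactly when differentiated.
Check: d/dy[-atan(y)] = -1/(y**2 + 1) = f(y).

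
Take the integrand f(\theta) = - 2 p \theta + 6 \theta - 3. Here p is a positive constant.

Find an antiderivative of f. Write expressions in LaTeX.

The integrand splits into summands that can be handled one at a time.
Check: d/d\theta[- p \theta^{2} + 3 \theta^{2} - 3 \theta] = - 2 p \theta + 6 \theta - 3 = f(\theta).

An antiderivative is F(\theta) = - p \theta^{2} + 3 \theta^{2} - 3 \theta.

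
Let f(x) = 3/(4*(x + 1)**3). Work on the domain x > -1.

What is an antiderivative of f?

An antiderivative is F(x) = -3/(8*(x + 1)**2).

Recover f(x) by differentiating a candidate F(x); any mismatch rules it out.
Check: d/dx[-3/(8*(x + 1)**2)] = 3/(4*x**3 + 12*x**2 + 12*x + 4), which equals f(x).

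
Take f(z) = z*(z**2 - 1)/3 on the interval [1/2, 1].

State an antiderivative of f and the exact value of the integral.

The substitution u = 1/2 - z**2/2 works: f is exactly (dF/du)*(du/dz) for that inner function.
F(z) = z**4/12 - z**2/6 is an antiderivative of f.
Check: d/dz[z**4/12 - z**2/6] = z**3/3 - z/3, which equals f(z).
F(1) = -1/12; F(1/2) = -7/192.
Integral = F(1) - F(1/2) = -3/64.

Antiderivative: F(z) = z**4/12 - z**2/6; value = -3/64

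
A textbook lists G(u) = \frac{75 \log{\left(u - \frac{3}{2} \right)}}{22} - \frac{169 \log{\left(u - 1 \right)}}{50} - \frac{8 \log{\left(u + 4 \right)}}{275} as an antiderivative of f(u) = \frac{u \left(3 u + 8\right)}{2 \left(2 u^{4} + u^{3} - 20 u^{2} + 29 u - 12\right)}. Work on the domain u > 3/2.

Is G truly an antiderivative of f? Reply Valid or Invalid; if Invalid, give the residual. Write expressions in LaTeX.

d/du[G] = \frac{37 u + 132}{20 u^{3} + 30 u^{2} - 170 u + 120}
d/du[G] - f(u) = \frac{11}{10 u^{2} - 20 u + 10} != 0.

Invalid: d/du[G] - f = \frac{11}{10 u^{2} - 20 u + 10}, which is not 0.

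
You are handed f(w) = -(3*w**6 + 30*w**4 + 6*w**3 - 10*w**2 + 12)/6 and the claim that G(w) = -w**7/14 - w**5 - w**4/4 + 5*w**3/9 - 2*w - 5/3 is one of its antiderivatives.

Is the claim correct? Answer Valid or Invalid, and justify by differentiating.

d/dw[G] = -w**6/2 - 5*w**4 - w**3 + 5*w**2/3 - 2
This equals f(w) exactly, so the claim holds.

Valid: G'(w) = f(w).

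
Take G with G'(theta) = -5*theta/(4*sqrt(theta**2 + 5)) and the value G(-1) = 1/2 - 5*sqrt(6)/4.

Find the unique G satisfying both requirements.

G(theta) = -(5*sqrt(theta**2 + 5) - 2)/4

G'(theta) matches the chain-rule pattern g'(h)*h' with inner function h(theta) = theta**2 + 5; substituting u = h(theta) collapses the integral.
A general antiderivative is -5*sqrt(theta**2 + 5)/4 + C.
The condition gives C = 1/2 - 5*sqrt(6)/4 - (-5*sqrt(6)/4) = 1/2.
So G(theta) = -(5*sqrt(theta**2 + 5) - 2)/4.
Check: d/dtheta[-(5*sqrt(theta**2 + 5) - 2)/4] = -5*theta/(4*sqrt(theta**2 + 5)) = G'(theta).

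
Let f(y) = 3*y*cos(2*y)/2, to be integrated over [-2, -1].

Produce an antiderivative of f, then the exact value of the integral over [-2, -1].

A candidate is checked by its d/dy: the result must match f(y).
F(y) = 3*(2*y*sin(2*y) + cos(2*y))/8 is an antiderivative of f.
Check: d/dy[3*(2*y*sin(2*y) + cos(2*y))/8] = 3*y*cos(2*y)/2 = f(y).
F(-1) = 3*cos(2)/8 + 3*sin(2)/4; F(-2) = 3*sin(4)/2 + 3*cos(4)/8.
Integral = F(-1) - F(-2) = 3*cos(2)/8 - 3*cos(4)/8 + 3*sin(2)/4 - 3*sin(4)/2.

Antiderivative: F(y) = 3*(2*y*sin(2*y) + cos(2*y))/8; value = 3*cos(2)/8 - 3*cos(4)/8 + 3*sin(2)/4 - 3*sin(4)/2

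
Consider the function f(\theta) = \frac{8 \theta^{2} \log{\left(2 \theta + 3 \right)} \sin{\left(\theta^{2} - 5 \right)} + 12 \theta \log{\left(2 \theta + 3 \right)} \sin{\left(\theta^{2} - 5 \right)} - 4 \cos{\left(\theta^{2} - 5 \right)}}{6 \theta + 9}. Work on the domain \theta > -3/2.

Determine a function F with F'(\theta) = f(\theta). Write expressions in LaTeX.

An antiderivative is F(\theta) = - \frac{2 \log{\left(2 \theta + 3 \right)} \cos{\left(\theta^{2} - 5 \right)}}{3}.

f has the shape u'v + uv' for u = - \frac{2 \cos{\left(\theta^{2} - 5 \right)}}{3} and v = \log{\left(2 \theta + 3 \right)} — it is the derivative of the product u*v.
Check: d/d\theta[- \frac{2 \log{\left(2 \theta + 3 \right)} \cos{\left(\theta^{2} - 5 \right)}}{3}] = \frac{8 \theta^{2} \log{\left(2 \theta + 3 \right)} \sin{\left(\theta^{2} - 5 \right)} + 12 \theta \log{\left(2 \theta + 3 \right)} \sin{\left(\theta^{2} - 5 \right)} - 4 \cos{\left(\theta^{2} - 5 \right)}}{6 \theta + 9} = f(\theta).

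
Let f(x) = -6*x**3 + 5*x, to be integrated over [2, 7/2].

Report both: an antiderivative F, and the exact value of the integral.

Antiderivative: F(x) = x**2*(5 - 3*x**2)/2; value = -5775/32

The integrand splits into summands that can be handled one at a time.
F(x) = x**2*(5 - 3*x**2)/2 is an antiderivative of f.
Check: d/dx[x**2*(5 - 3*x**2)/2] = -6*x**3 + 5*x = f(x).
F(7/2) = -6223/32; F(2) = -14.
Integral = F(7/2) - F(2) = -5775/32.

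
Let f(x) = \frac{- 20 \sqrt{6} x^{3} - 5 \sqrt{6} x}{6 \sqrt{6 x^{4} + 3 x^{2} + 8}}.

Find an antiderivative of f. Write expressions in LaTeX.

f matches the chain-rule pattern g'(h)*h' with inner function h(x) = x^{4} + \frac{x^{2}}{2} + \frac{4}{3}; substituting u = h(x) collapses the integral.
Check: d/dx[- \frac{5 \sqrt{6} \sqrt{6 x^{4} + 3 x^{2} + 8}}{18}] = \frac{- 20 \sqrt{6} x^{3} - 5 \sqrt{6} x}{6 \sqrt{6 x^{4} + 3 x^{2} + 8}} = f(x).

An antiderivative is F(x) = - \frac{5 \sqrt{6} \sqrt{6 x^{4} + 3 x^{2} + 8}}{18}.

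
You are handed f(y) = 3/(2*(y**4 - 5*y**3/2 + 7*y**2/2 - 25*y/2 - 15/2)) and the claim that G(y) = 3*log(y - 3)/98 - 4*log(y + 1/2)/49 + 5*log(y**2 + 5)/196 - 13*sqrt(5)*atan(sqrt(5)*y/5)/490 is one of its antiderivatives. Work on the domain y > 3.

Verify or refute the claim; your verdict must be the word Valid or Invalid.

d/dy[G] = 3/(2*y**4 - 5*y**3 + 7*y**2 - 25*y - 15)
This equals f(y) exactly, so the claim holds.

Valid. The derivative of G reproduces f.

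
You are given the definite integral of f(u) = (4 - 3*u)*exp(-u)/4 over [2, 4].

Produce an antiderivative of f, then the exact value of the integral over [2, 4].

Antiderivative: F(u) = (3*u - 1)*exp(-u)/4; value = -5*exp(-2)/4 + 11*exp(-4)/4

f has the shape v'r + vr' for v = 3*u/4 - 1/4 and r = exp(-u) — it is the derivative of the product v*r.
F(u) = (3*u - 1)*exp(-u)/4 is an antiderivative of f.
Check: d/du[(3*u - 1)*exp(-u)/4] = (4 - 3*u)*exp(-u)/4 = f(u).
F(4) = 11*exp(-4)/4; F(2) = 5*exp(-2)/4.
Integral = F(4) - F(2) = -5*exp(-2)/4 + 11*exp(-4)/4.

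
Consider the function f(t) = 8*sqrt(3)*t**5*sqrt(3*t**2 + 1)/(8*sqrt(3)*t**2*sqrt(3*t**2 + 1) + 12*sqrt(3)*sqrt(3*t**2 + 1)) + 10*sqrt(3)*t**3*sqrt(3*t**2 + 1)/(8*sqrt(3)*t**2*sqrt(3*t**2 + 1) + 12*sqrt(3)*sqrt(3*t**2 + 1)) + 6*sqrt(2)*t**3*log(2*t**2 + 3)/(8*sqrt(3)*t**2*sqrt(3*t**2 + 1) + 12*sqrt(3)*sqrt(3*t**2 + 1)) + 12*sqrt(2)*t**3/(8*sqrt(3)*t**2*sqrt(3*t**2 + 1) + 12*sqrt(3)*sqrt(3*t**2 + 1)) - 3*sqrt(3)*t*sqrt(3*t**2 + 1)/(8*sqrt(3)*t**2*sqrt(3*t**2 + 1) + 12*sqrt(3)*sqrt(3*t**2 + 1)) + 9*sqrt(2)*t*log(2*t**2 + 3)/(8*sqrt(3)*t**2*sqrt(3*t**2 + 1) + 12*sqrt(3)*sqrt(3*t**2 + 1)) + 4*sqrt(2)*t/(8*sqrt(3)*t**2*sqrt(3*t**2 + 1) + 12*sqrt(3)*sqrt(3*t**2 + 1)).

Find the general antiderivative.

The integrand splits into summands that can be handled one at a time.
Check: d/dt[(48*t**4 - 24*t**2 + 16*sqrt(6)*sqrt(3*t**2 + 1)*log(2*t**2 + 3) + 3)/192] = (24*t**5*sqrt(3*t**2 + 1) + 30*t**3*sqrt(3*t**2 + 1) + 6*sqrt(6)*t**3*log(2*t**2 + 3) + 12*sqrt(6)*t**3 - 9*t*sqrt(3*t**2 + 1) + 9*sqrt(6)*t*log(2*t**2 + 3) + 4*sqrt(6)*t)/(24*t**2*sqrt(3*t**2 + 1) + 36*sqrt(3*t**2 + 1)), which equals f(t).

F(t) = (48*t**4 - 24*t**2 + 16*sqrt(6)*sqrt(3*t**2 + 1)*log(2*t**2 + 3) + 3)/192 + C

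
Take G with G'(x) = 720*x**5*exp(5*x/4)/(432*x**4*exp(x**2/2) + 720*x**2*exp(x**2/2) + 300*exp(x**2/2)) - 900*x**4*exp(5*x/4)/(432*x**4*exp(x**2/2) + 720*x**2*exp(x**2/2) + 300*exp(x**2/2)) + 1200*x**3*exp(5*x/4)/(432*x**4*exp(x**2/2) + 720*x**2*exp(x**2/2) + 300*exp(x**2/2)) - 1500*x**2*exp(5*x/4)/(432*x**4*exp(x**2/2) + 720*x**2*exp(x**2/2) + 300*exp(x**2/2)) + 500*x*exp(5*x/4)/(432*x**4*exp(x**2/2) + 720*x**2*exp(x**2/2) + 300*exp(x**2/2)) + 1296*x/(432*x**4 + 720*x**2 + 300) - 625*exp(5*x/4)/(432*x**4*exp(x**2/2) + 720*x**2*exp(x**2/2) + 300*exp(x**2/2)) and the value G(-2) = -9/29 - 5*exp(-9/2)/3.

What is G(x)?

The integrand splits into summands that can be handled one at a time.
A general antiderivative is -5*exp(-x**2/2 + 5*x/4)/3 - 3/(2*x**2 + 5/3) + C.
The condition gives C = -9/29 - 5*exp(-9/2)/3 - (-9/29 - 5*exp(-9/2)/3) = 0.
So G(x) = -(30*x**2*exp(5*x/4)*exp(-x**2/2) + 25*exp(5*x/4)*exp(-x**2/2) + 27)/(3*(6*x**2 + 5)).
Check: d/dx[-(30*x**2*exp(5*x/4)*exp(-x**2/2) + 25*exp(5*x/4)*exp(-x**2/2) + 27)/(3*(6*x**2 + 5))] = (720*x**5*exp(5*x/4)*exp(x**2/2) - 900*x**4*exp(5*x/4)*exp(x**2/2) + 1200*x**3*exp(5*x/4)*exp(x**2/2) - 1500*x**2*exp(5*x/4)*exp(x**2/2) + 500*x*exp(5*x/4)*exp(x**2/2) + 1296*x*exp(x**2) - 625*exp(5*x/4)*exp(x**2/2))/(432*x**4*exp(x**2) + 720*x**2*exp(x**2) + 300*exp(x**2)), which equals G'(x).

G(x) = -(30*x**2*exp(5*x/4)*exp(-x**2/2) + 25*exp(5*x/4)*exp(-x**2/2) + 27)/(3*(6*x**2 + 5))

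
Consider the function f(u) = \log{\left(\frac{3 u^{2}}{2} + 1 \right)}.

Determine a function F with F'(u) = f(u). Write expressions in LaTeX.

An antiderivative is F(u) = u \log{\left(\frac{3 u^{2}}{2} + 1 \right)} - 2 u + \frac{2 \sqrt{6} \operatorname{atan}{\left(\frac{\sqrt{6} u}{2} \right)}}{3}.

A first test for any F(u): its u-derivative must equal f(u) identically.
Check: d/du[u \log{\left(\frac{3 u^{2}}{2} + 1 \right)} - 2 u + \frac{2 \sqrt{6} \operatorname{atan}{\left(\frac{\sqrt{6} u}{2} \right)}}{3}] = \log{\left(\frac{3 u^{2}}{2} + 1 \right)} = f(u).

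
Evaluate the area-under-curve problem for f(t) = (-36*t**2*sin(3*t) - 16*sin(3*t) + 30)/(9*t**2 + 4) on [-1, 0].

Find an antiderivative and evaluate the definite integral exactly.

For F(t) to be correct the identity F'(t) - f(t) = 0 must hold.
F(t) = 4*cos(3*t)/3 + 5*atan(3*t/2) is an antiderivative of f.
Check: d/dt[4*cos(3*t)/3 + 5*atan(3*t/2)] = (-36*t**2*sin(3*t) - 16*sin(3*t) + 30)/(9*t**2 + 4) = f(t).
F(0) = 4/3; F(-1) = -5*atan(3/2) + 4*cos(3)/3.
Integral = F(0) - F(-1) = -4*cos(3)/3 + 4/3 + 5*atan(3/2).

Antiderivative: F(t) = 4*cos(3*t)/3 + 5*atan(3*t/2); value = -4*cos(3)/3 + 4/3 + 5*atan(3/2)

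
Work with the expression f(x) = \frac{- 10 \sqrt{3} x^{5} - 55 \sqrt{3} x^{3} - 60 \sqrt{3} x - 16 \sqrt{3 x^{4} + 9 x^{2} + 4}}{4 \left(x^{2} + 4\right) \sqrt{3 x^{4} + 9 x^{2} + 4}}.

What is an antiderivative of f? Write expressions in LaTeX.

An antiderivative is F(x) = - \frac{5 \sqrt{3} \sqrt{3 x^{4} + 9 x^{2} + 4} + 24 \operatorname{atan}{\left(\frac{x}{2} \right)}}{12}.

Since d/dx undoes antidifferentiation here, F'(x) = f(x) is required of F(x).
Check: d/dx[- \frac{5 \sqrt{3} \sqrt{3 x^{4} + 9 x^{2} + 4} + 24 \operatorname{atan}{\left(\frac{x}{2} \right)}}{12}] = \frac{- 10 \sqrt{3} x^{5} - 55 \sqrt{3} x^{3} - 60 \sqrt{3} x - 16 \sqrt{3 x^{4} + 9 x^{2} + 4}}{4 x^{2} \sqrt{3 x^{4} + 9 x^{2} + 4} + 16 \sqrt{3 x^{4} + 9 x^{2} + 4}}, which equals f(x).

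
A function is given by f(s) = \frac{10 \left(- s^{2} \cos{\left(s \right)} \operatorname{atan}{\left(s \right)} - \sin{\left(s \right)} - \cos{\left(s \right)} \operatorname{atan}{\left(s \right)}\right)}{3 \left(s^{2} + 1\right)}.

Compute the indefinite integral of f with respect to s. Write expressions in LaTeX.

f has the shape u'v + uv' for u = - \frac{10 \operatorname{atan}{\left(s \right)}}{3} and v = \sin{\left(s \right)} — it is the derivative of the product u*v.
Check: d/ds[- \frac{10 \sin{\left(s \right)} \operatorname{atan}{\left(s \right)}}{3}] = \frac{- 10 s^{2} \cos{\left(s \right)} \operatorname{atan}{\left(s \right)} - 10 \sin{\left(s \right)} - 10 \cos{\left(s \right)} \operatorname{atan}{\left(s \right)}}{3 s^{2} + 3}, which equals f(s).

F(s) = - \frac{10 \sin{\left(s \right)} \operatorname{atan}{\left(s \right)}}{3} + C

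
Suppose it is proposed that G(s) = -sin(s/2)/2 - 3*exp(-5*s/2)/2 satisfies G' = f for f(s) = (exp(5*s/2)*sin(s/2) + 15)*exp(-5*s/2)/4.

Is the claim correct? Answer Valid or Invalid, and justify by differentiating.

d/ds[G] = (-exp(5*s/2)*cos(s/2) + 15)*exp(-5*s/2)/4
d/ds[G] - f(s) = -sin(s/2)/4 - cos(s/2)/4 != 0.

Invalid: d/ds[G] - f = -sin(s/2)/4 - cos(s/2)/4, which is not 0.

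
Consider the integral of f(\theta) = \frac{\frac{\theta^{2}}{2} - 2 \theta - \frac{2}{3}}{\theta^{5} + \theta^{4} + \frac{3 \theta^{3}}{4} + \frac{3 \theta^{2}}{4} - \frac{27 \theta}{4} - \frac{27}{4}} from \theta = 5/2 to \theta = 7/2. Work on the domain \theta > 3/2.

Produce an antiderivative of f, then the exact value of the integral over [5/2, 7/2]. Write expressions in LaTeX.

The denominator factors as 3 \left(\theta + 1\right) \left(2 \theta - 3\right) \left(2 \theta + 3\right) \left(\theta^{2} + 3\right); partial fractions split f into directly integrable pieces: - \frac{\theta - 49}{126 \left(\theta^{2} + 3\right)} + \frac{166}{189 \left(2 \theta + 3\right)} - \frac{122}{945 \left(2 \theta - 3\right)} - \frac{11}{30 \left(\theta + 1\right)}.
F(\theta) = - \frac{61 \log{\left(\theta - \frac{3}{2} \right)}}{945} - \frac{11 \log{\left(\theta + 1 \right)}}{30} + \frac{83 \log{\left(\theta + \frac{3}{2} \right)}}{189} - \frac{\log{\left(\theta^{2} + 3 \right)}}{252} + \frac{7 \sqrt{3} \operatorname{atan}{\left(\frac{\sqrt{3} \theta}{3} \right)}}{54} is an antiderivative of f.
Check: d/d\theta[- \frac{61 \log{\left(\theta - \frac{3}{2} \right)}}{945} - \frac{11 \log{\left(\theta + 1 \right)}}{30} + \frac{83 \log{\left(\theta + \frac{3}{2} \right)}}{189} - \frac{\log{\left(\theta^{2} + 3 \right)}}{252} + \frac{7 \sqrt{3} \operatorname{atan}{\left(\frac{\sqrt{3} \theta}{3} \right)}}{54}] = \frac{6 \theta^{2} - 24 \theta - 8}{12 \theta^{5} + 12 \theta^{4} + 9 \theta^{3} + 9 \theta^{2} - 81 \theta - 81}, which equals f(\theta).
F(7/2) = - \frac{11 \log{\left(\frac{9}{2} \right)}}{30} - \frac{61 \log{\left(2 \right)}}{945} - \frac{\log{\left(\frac{61}{4} \right)}}{252} + \frac{7 \sqrt{3} \operatorname{atan}{\left(\frac{7 \sqrt{3}}{6} \right)}}{54} + \frac{83 \log{\left(5 \right)}}{189}; F(5/2) = - \frac{11 \log{\left(\frac{7}{2} \right)}}{30} - \frac{\log{\left(\frac{37}{4} \right)}}{252} + \frac{7 \sqrt{3} \operatorname{atan}{\left(\frac{5 \sqrt{3}}{6} \right)}}{54} + \frac{83 \log{\left(4 \right)}}{189}.
Integral = F(7/2) - F(5/2) = - \frac{83 \log{\left(4 \right)}}{189} - \frac{11 \log{\left(\frac{9}{2} \right)}}{30} - \frac{7 \sqrt{3} \operatorname{atan}{\left(\frac{5 \sqrt{3}}{6} \right)}}{54} - \frac{61 \log{\left(2 \right)}}{945} - \frac{\log{\left(\frac{61}{4} \right)}}{252} + \frac{\log{\left(\frac{37}{4} \right)}}{252} + \frac{7 \sqrt{3} \operatorname{atan}{\left(\frac{7 \sqrt{3}}{6} \right)}}{54} + \frac{11 \log{\left(\frac{7}{2} \right)}}{30} + \frac{83 \log{\left(5 \right)}}{189}.

Antiderivative: F(\theta) = - \frac{61 \log{\left(\theta - \frac{3}{2} \right)}}{945} - \frac{11 \log{\left(\theta + 1 \right)}}{30} + \frac{83 \log{\left(\theta + \frac{3}{2} \right)}}{189} - \frac{\log{\left(\theta^{2} + 3 \right)}}{252} + \frac{7 \sqrt{3} \operatorname{atan}{\left(\frac{\sqrt{3} \theta}{3} \right)}}{54}; value = - \frac{83 \log{\left(4 \right)}}{189} - \frac{11 \log{\left(\frac{9}{2} \right)}}{30} - \frac{7 \sqrt{3} \operatorname{atan}{\left(\frac{5 \sqrt{3}}{6} \right)}}{54} - \frac{61 \log{\left(2 \right)}}{945} - \frac{\log{\left(\frac{61}{4} \right)}}{252} + \frac{\log{\left(\frac{37}{4} \right)}}{252} + \frac{7 \sqrt{3} \operatorname{atan}{\left(\frac{7 \sqrt{3}}{6} \right)}}{54} + \frac{11 \log{\left(\frac{7}{2} \right)}}{30} + \frac{83 \log{\left(5 \right)}}{189}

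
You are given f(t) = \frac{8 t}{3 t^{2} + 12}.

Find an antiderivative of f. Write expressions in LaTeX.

An antiderivative is F(t) = \frac{4 \log{\left(\frac{3 t^{2}}{2} + 6 \right)}}{3}.

f matches the chain-rule pattern g'(h)*h' with inner function h(t) = \frac{3 t^{2}}{2} + 6; substituting u = h(t) collapses the integral.
Check: d/dt[\frac{4 \log{\left(\frac{3 t^{2}}{2} + 6 \right)}}{3}] = \frac{8 t}{3 t^{2} + 12} = f(t).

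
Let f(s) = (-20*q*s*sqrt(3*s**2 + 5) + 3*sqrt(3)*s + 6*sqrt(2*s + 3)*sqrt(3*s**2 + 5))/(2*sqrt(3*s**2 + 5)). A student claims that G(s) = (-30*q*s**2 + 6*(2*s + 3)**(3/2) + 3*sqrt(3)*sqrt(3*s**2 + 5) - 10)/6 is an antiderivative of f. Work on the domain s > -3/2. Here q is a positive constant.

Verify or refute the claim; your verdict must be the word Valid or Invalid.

Valid: G'(s) = f(s).

d/ds[G] = (-20*q*s*sqrt(3*s**2 + 5) + 3*sqrt(3)*s + 6*sqrt(2*s + 3)*sqrt(3*s**2 + 5))/(2*sqrt(3*s**2 + 5))
This equals f(s) exactly, so the claim holds.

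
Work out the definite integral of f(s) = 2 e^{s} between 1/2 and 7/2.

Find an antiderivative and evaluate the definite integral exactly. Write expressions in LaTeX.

Check any antiderivative F(s) by computing F'(s) and comparing it with f(s).
F(s) = 2 e^{s} is an antiderivative of f.
Check: d/ds[2 e^{s}] = 2 e^{s} = f(s).
F(7/2) = 2 e^{\frac{7}{2}}; F(1/2) = 2 e^{\frac{1}{2}}.
Integral = F(7/2) - F(1/2) = - 2 e^{\frac{1}{2}} + 2 e^{\frac{7}{2}}.

Antiderivative: F(s) = 2 e^{s}; value = - 2 e^{\frac{1}{2}} + 2 e^{\frac{7}{2}}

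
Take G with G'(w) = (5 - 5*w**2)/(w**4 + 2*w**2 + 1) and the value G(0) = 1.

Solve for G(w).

G'(w) has the shape u'v + uv' for u = 5*w and v = 1/(w**2 + 1) — it is the derivative of the product u*v.
A general antiderivative is 5*w/(w**2 + 1) + C.
The condition gives C = 1 - (0) = 1.
So G(w) = 5*w/(w**2 + 1) + 1.
Check: d/dw[5*w/(w**2 + 1) + 1] = (5 - 5*w**2)/(w**4 + 2*w**2 + 1) = G'(w).

G(w) = 5*w/(w**2 + 1) + 1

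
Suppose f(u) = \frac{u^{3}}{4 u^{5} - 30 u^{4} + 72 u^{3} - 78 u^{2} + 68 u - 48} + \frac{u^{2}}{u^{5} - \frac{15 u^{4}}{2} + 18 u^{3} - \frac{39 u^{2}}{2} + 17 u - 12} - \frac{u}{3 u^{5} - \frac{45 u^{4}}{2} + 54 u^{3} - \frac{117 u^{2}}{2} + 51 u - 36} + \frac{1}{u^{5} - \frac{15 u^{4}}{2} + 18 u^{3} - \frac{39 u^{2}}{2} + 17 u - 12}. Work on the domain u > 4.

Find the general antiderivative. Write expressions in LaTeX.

F(u) = \frac{4940 \log{\left(u - 4 \right)} - 16796 \log{\left(u - 2 \right)} + 11730 \log{\left(u - \frac{3}{2} \right)} + 63 \log{\left(u^{2} + 1 \right)} - 448 \operatorname{atan}{\left(u \right)}}{13260} + C

Factor the denominator (6 \left(u - 4\right) \left(u - 2\right) \left(2 u - 3\right) \left(u^{2} + 1\right)) and decompose: f = \frac{7 \left(9 u - 32\right)}{6630 \left(u^{2} + 1\right)} + \frac{23}{13 \left(2 u - 3\right)} - \frac{19}{15 \left(u - 2\right)} + \frac{19}{51 \left(u - 4\right)}; each piece integrates to a log, atan, or power term.
Check: d/du[\frac{4940 \log{\left(u - 4 \right)} - 16796 \log{\left(u - 2 \right)} + 11730 \log{\left(u - \frac{3}{2} \right)} + 63 \log{\left(u^{2} + 1 \right)} - 448 \operatorname{atan}{\left(u \right)}}{13260}] = \frac{3 u^{3} + 12 u^{2} - 4 u + 12}{12 u^{5} - 90 u^{4} + 216 u^{3} - 234 u^{2} + 204 u - 144}, which equals f(u).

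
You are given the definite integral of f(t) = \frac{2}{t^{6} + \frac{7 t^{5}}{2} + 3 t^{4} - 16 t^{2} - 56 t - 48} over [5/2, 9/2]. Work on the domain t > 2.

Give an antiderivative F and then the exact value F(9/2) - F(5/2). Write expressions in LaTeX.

The denominator factors as \left(t - 2\right) \left(t + 2\right)^{2} \left(2 t + 3\right) \left(t^{2} + 4\right); partial fractions split f into directly integrable pieces: \frac{7 t + 2}{400 \left(t^{2} + 4\right)} - \frac{128}{175 \left(2 t + 3\right)} + \frac{11}{32 \left(t + 2\right)} + \frac{1}{8 \left(t + 2\right)^{2}} + \frac{1}{224 \left(t - 2\right)}.
F(t) = \frac{25 \left(t + 2\right) \log{\left(t - 2 \right)} - 2048 \left(t + 2\right) \log{\left(t + \frac{3}{2} \right)} + 1925 \left(t + 2\right) \log{\left(t + 2 \right)} + 49 \left(t + 2\right) \log{\left(t^{2} + 4 \right)} + 14 \left(t + 2\right) \operatorname{atan}{\left(\frac{t}{2} \right)} - 700}{5600 \left(t + 2\right)} is an antiderivative of f.
Check: d/dt[\frac{25 \left(t + 2\right) \log{\left(t - 2 \right)} - 2048 \left(t + 2\right) \log{\left(t + \frac{3}{2} \right)} + 1925 \left(t + 2\right) \log{\left(t + 2 \right)} + 49 \left(t + 2\right) \log{\left(t^{2} + 4 \right)} + 14 \left(t + 2\right) \operatorname{atan}{\left(\frac{t}{2} \right)} - 700}{5600 \left(t + 2\right)}] = \frac{4}{2 t^{6} + 7 t^{5} + 6 t^{4} - 32 t^{2} - 112 t - 96}, which equals f(t).
F(9/2) = - \frac{64 \log{\left(6 \right)}}{175} - \frac{1}{52} + \frac{\operatorname{atan}{\left(\frac{9}{4} \right)}}{400} + \frac{\log{\left(\frac{5}{2} \right)}}{224} + \frac{7 \log{\left(\frac{97}{4} \right)}}{800} + \frac{11 \log{\left(\frac{13}{2} \right)}}{32}; F(5/2) = - \frac{64 \log{\left(4 \right)}}{175} - \frac{1}{36} - \frac{\log{\left(2 \right)}}{224} + \frac{\operatorname{atan}{\left(\frac{5}{4} \right)}}{400} + \frac{7 \log{\left(\frac{41}{4} \right)}}{800} + \frac{11 \log{\left(\frac{9}{2} \right)}}{32}.
Integral = F(9/2) - F(5/2) = - \frac{64 \log{\left(6 \right)}}{175} - \frac{11 \log{\left(\frac{9}{2} \right)}}{32} - \frac{7 \log{\left(\frac{41}{4} \right)}}{800} - \frac{\operatorname{atan}{\left(\frac{5}{4} \right)}}{400} + \frac{\operatorname{atan}{\left(\frac{9}{4} \right)}}{400} + \frac{\log{\left(2 \right)}}{224} + \frac{\log{\left(\frac{5}{2} \right)}}{224} + \frac{1}{117} + \frac{7 \log{\left(\frac{97}{4} \right)}}{800} + \frac{64 \log{\left(4 \right)}}{175} + \frac{11 \log{\left(\frac{13}{2} \right)}}{32}.

Antiderivative: F(t) = \frac{25 \left(t + 2\right) \log{\left(t - 2 \right)} - 2048 \left(t + 2\right) \log{\left(t + \frac{3}{2} \right)} + 1925 \left(t + 2\right) \log{\left(t + 2 \right)} + 49 \left(t + 2\right) \log{\left(t^{2} + 4 \right)} + 14 \left(t + 2\right) \operatorname{atan}{\left(\frac{t}{2} \right)} - 700}{5600 \left(t + 2\right)}; value = - \frac{64 \log{\left(6 \right)}}{175} - \frac{11 \log{\left(\frac{9}{2} \right)}}{32} - \frac{7 \log{\left(\frac{41}{4} \right)}}{800} - \frac{\operatorname{atan}{\left(\frac{5}{4} \right)}}{400} + \frac{\operatorname{atan}{\left(\frac{9}{4} \right)}}{400} + \frac{\log{\left(2 \right)}}{224} + \frac{\log{\left(\frac{5}{2} \right)}}{224} + \frac{1}{117} + \frac{7 \log{\left(\frac{97}{4} \right)}}{800} + \frac{64 \log{\left(4 \right)}}{175} + \frac{11 \log{\left(\frac{13}{2} \right)}}{32}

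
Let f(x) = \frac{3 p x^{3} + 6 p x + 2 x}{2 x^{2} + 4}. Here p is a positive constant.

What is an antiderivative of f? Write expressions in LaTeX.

An antiderivative is F(x) = \frac{3 p x^{2}}{4} + \frac{\log{\left(x^{2} + 2 \right)}}{2}.

Differentiate the proposed F(x) back; it has to land on f(x) exactly.
Check: d/dx[\frac{3 p x^{2}}{4} + \frac{\log{\left(x^{2} + 2 \right)}}{2}] = \frac{3 p x^{3} + 6 p x + 2 x}{2 x^{2} + 4} = f(x).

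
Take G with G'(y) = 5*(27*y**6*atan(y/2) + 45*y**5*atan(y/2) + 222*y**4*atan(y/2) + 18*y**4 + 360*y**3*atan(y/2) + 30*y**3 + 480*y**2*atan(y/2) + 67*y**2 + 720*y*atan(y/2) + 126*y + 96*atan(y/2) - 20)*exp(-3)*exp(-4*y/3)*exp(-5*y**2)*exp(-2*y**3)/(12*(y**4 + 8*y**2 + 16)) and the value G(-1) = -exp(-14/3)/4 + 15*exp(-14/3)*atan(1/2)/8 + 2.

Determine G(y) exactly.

G(y) = 5*(-3*atan(y/2)/2 - 1/(y**2 + 4))*exp(-2*y**3 - 5*y**2 - 4*y/3 - 3)/4 + 2

G'(y) has the shape u'v + uv' for u = -15*atan(y/2)/8 - 5/(4*(y**2 + 4)) and v = exp(-2*y**3 - 5*y**2 - 4*y/3 - 3) — it is the derivative of the product u*v.
A general antiderivative is 5*(-3*atan(y/2)/2 - 1/(y**2 + 4))*exp(-2*y**3 - 5*y**2 - 4*y/3 - 3)/4 + C.
The condition gives C = -exp(-14/3)/4 + 15*exp(-14/3)*atan(1/2)/8 + 2 - (-exp(-14/3)/4 + 15*exp(-14/3)*atan(1/2)/8) = 2.
So G(y) = 5*(-3*atan(y/2)/2 - 1/(y**2 + 4))*exp(-2*y**3 - 5*y**2 - 4*y/3 - 3)/4 + 2.
Check: d/dy[5*(-3*atan(y/2)/2 - 1/(y**2 + 4))*exp(-2*y**3 - 5*y**2 - 4*y/3 - 3)/4 + 2] = (135*y**6*atan(y/2) + 225*y**5*atan(y/2) + 1110*y**4*atan(y/2) + 90*y**4 + 1800*y**3*atan(y/2) + 150*y**3 + 2400*y**2*atan(y/2) + 335*y**2 + 3600*y*atan(y/2) + 630*y + 480*atan(y/2) - 100)/(12*y**4*exp(3)*exp(4*y/3)*exp(5*y**2)*exp(2*y**3) + 96*y**2*exp(3)*exp(4*y/3)*exp(5*y**2)*exp(2*y**3) + 192*exp(3)*exp(4*y/3)*exp(5*y**2)*exp(2*y**3)), which equals G'(y).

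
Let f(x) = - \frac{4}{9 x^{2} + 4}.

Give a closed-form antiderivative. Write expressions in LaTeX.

An antiderivative is F(x) = - \frac{2 \operatorname{atan}{\left(\frac{3 x}{2} \right)}}{3}.

Recover f(x) by differentiating a candidate F(x); any mismatch rules it out.
Check: d/dx[- \frac{2 \operatorname{atan}{\left(\frac{3 x}{2} \right)}}{3}] = - \frac{4}{9 x^{2} + 4} = f(x).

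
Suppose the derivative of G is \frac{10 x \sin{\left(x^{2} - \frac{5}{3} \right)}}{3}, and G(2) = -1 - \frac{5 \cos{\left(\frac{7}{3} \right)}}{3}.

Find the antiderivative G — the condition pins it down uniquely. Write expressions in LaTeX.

G(x) = \frac{- 5 \cos{\left(x^{2} - \frac{5}{3} \right)} - 3}{3}

The substitution u = x^{2} - \frac{5}{3} works: G'(x) is exactly (dG/du)*(du/dx) for that inner function.
A general antiderivative is - \frac{5 \cos{\left(x^{2} - \frac{5}{3} \right)}}{3} + C.
The condition gives C = -1 - \frac{5 \cos{\left(\frac{7}{3} \right)}}{3} - (- \frac{5 \cos{\left(\frac{7}{3} \right)}}{3}) = -1.
So G(x) = \frac{- 5 \cos{\left(x^{2} - \frac{5}{3} \right)} - 3}{3}.
Check: d/dx[\frac{- 5 \cos{\left(x^{2} - \frac{5}{3} \right)} - 3}{3}] = \frac{10 x \sin{\left(x^{2} - \frac{5}{3} \right)}}{3} = G'(x).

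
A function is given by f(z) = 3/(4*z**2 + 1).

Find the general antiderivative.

F(z) = 3*atan(2*z)/2 + C

A first test for any F(z): its z-derivative must equal f(z) identically.
Check: d/dz[3*atan(2*z)/2] = 3/(4*z**2 + 1) = f(z).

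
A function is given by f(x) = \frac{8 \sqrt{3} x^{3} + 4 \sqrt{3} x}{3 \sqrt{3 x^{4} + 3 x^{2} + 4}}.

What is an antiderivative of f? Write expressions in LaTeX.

The substitution u = x^{4} + x^{2} + \frac{4}{3} works: f is exactly (dF/du)*(du/dx) for that inner function.
Check: d/dx[\frac{4 \sqrt{x^{4} + x^{2} + \frac{4}{3}}}{3}] = \frac{8 \sqrt{3} x^{3} + 4 \sqrt{3} x}{3 \sqrt{3 x^{4} + 3 x^{2} + 4}} = f(x).

An antiderivative is F(x) = \frac{4 \sqrt{x^{4} + x^{2} + \frac{4}{3}}}{3}.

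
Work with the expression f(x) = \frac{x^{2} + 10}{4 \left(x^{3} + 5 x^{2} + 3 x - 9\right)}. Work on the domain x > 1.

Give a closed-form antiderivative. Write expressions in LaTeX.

An antiderivative is F(x) = \frac{11 \log{\left(x - 1 \right)}}{64} + \frac{5 \log{\left(x + 3 \right)}}{64} + \frac{19}{16 x + 48}.

Factor the denominator (4 \left(x - 1\right) \left(x + 3\right)^{2}) and decompose: f = \frac{5}{64 \left(x + 3\right)} - \frac{19}{16 \left(x + 3\right)^{2}} + \frac{11}{64 \left(x - 1\right)}; each piece integrates to a log, atan, or power term.
Check: d/dx[\frac{11 \log{\left(x - 1 \right)}}{64} + \frac{5 \log{\left(x + 3 \right)}}{64} + \frac{19}{16 x + 48}] = \frac{x^{2} + 10}{4 x^{3} + 20 x^{2} + 12 x - 36}, which equals f(x).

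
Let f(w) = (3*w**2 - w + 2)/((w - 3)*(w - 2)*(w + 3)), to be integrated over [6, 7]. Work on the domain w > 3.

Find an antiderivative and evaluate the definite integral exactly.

Factor the denominator ((w - 3)*(w - 2)*(w + 3)) and decompose: f = 16/(15*(w + 3)) - 12/(5*(w - 2)) + 13/(3*(w - 3)); each piece integrates to a log, atan, or power term.
F(w) = (65*log(w - 3) - 36*log(w - 2) + 16*log(w + 3))/15 is an antiderivative of f.
Check: d/dw[(65*log(w - 3) - 36*log(w - 2) + 16*log(w + 3))/15] = (3*w**2 - w + 2)/(w**3 - 2*w**2 - 9*w + 18), which equals f(w).
F(7) = -12*log(5)/5 + 16*log(10)/15 + 13*log(4)/3; F(6) = -12*log(4)/5 + 16*log(9)/15 + 13*log(3)/3.
Integral = F(7) - F(6) = -13*log(3)/3 - 12*log(5)/5 - 16*log(9)/15 + 16*log(10)/15 + 101*log(4)/15.

Antiderivative: F(w) = (65*log(w - 3) - 36*log(w - 2) + 16*log(w + 3))/15; value = -13*log(3)/3 - 12*log(5)/5 - 16*log(9)/15 + 16*log(10)/15 + 101*log(4)/15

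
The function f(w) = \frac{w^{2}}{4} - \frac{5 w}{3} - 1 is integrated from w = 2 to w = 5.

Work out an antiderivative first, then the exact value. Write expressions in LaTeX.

Integrate term by term and add the pieces.
F(w) = \frac{w \left(w^{2} - 10 w - 12\right)}{12} is an antiderivative of f.
Check: d/dw[\frac{w \left(w^{2} - 10 w - 12\right)}{12}] = \frac{w^{2}}{4} - \frac{5 w}{3} - 1 = f(w).
F(5) = - \frac{185}{12}; F(2) = - \frac{14}{3}.
Integral = F(5) - F(2) = - \frac{43}{4}.

Antiderivative: F(w) = \frac{w \left(w^{2} - 10 w - 12\right)}{12}; value = - \frac{43}{4}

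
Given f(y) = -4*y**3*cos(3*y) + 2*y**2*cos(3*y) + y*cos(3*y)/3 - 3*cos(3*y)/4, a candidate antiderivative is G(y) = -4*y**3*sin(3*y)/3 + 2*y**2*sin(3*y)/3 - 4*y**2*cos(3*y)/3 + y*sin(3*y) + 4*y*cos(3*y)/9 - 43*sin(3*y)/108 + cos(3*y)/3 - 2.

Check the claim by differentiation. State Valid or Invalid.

d/dy[G] = -4*y**3*cos(3*y) + 2*y**2*cos(3*y) + y*cos(3*y)/3 - 3*cos(3*y)/4
This equals f(y) exactly, so the claim holds.

Valid - differentiating G returns exactly f.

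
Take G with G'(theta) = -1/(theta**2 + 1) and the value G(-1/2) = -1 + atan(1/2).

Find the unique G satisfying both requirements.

G(theta) = -atan(theta) - 1

Since d/dtheta undoes antidifferentiation here, G(theta) must give back the stated G'(theta).
A general antiderivative is -atan(theta) + C.
The condition gives C = -1 + atan(1/2) - (atan(1/2)) = -1.
So G(theta) = -atan(theta) - 1.
Check: d/dtheta[-atan(theta) - 1] = -1/(theta**2 + 1) = G'(theta).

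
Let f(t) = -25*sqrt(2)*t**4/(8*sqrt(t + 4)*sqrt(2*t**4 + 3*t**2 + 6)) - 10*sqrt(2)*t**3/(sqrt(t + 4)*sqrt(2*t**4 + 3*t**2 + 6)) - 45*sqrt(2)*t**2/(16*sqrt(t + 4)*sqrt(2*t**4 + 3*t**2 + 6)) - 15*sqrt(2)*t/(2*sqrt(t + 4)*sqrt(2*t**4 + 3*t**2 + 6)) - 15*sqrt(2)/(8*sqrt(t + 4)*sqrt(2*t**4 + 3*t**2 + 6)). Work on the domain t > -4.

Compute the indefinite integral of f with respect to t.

f has the shape u'v + uv' for u = -5*sqrt(t/2 + 2)/4 and v = sqrt(2*t**4 + 3*t**2 + 6) — it is the derivative of the product u*v.
Check: d/dt[-5*sqrt(2)*sqrt(t + 4)*sqrt(2*t**4 + 3*t**2 + 6)/8] = (-50*sqrt(2)*t**4 - 160*sqrt(2)*t**3 - 45*sqrt(2)*t**2 - 120*sqrt(2)*t - 30*sqrt(2))/(16*sqrt(t + 4)*sqrt(2*t**4 + 3*t**2 + 6)), which equals f(t).

F(t) = -5*sqrt(2)*sqrt(t + 4)*sqrt(2*t**4 + 3*t**2 + 6)/8 + C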